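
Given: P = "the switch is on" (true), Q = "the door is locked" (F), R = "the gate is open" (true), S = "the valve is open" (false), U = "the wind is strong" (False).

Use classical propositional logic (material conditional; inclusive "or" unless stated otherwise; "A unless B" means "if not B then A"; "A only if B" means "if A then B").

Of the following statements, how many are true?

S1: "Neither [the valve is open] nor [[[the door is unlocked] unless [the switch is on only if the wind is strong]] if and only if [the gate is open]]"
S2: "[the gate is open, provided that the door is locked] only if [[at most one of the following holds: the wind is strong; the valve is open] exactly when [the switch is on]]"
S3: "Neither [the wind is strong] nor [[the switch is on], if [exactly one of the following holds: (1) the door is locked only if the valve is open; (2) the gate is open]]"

S1: In symbols: S nor ((~Q | (P -> U)) <-> R)

~Q = ~F = T
P -> U = T -> F = F
~Q | (P -> U) = T | F = T
(~Q | (P -> U)) <-> R = T <-> T = T
S nor ((~Q | (P -> U)) <-> R) = F nor T = F
So S1 is false.

S2: Formalization: (Q -> R) -> ((U nand S) <-> P)

Q -> R = F -> T = T
U nand S = F nand F = T
(U nand S) <-> P = T <-> T = T
(Q -> R) -> ((U nand S) <-> P) = T -> T = T
So S2 is true.

S3: Parsed as U nor (((Q -> S) xor R) -> P)

Q -> S = F -> F = T
(Q -> S) xor R = T xor T = F
((Q -> S) xor R) -> P = F -> T = T
U nor (((Q -> S) xor R) -> P) = F nor T = F
Thus S3 is false.

Count: 1.

1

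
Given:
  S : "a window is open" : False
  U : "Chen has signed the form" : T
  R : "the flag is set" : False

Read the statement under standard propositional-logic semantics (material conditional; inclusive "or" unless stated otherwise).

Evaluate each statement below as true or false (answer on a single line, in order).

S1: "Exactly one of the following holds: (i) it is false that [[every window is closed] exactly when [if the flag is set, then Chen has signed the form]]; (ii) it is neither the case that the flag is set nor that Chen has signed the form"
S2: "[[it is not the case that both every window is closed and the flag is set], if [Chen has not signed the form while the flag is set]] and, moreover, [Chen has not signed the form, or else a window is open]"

S1 F, S2 F

S1: Formalization: ~(~S <-> (R -> U)) xor (R nor U)

~S = ~F = T
R -> U = F -> T = T
~S <-> (R -> U) = T <-> T = T
~(~S <-> (R -> U)) = ~T = F
R nor U = F nor T = F
~(~S <-> (R -> U)) xor (R nor U) = F xor F = F
Thus S1 is false.

S2: Parsed as ((~U & R) -> (~S nand R)) & (~U | S)

~U = ~T = F
~U & R = F & F = F
~S = ~F = T
~S nand R = T nand F = T
(~U & R) -> (~S nand R) = F -> T = T
~U = ~T = F
~U | S = F | F = F
((~U & R) -> (~S nand R)) & (~U | S) = T & F = F
So S2 is false.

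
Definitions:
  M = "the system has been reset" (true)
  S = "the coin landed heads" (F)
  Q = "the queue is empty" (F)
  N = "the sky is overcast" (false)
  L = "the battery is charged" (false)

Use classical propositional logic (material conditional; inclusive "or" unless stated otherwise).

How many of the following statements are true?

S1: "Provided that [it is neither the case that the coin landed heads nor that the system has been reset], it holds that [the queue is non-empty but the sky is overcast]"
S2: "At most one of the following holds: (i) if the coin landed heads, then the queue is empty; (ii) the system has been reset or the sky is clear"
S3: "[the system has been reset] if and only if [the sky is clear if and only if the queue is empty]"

1

S1: In symbols: (S ↓ M) → (¬Q ∧ N)

S ↓ M = F ↓ T = F
¬Q = ¬F = T
¬Q ∧ N = T ∧ F = F
(S ↓ M) → (¬Q ∧ N) = F → F = T
Thus S1 is true.

S2: Formalization: (S → Q) ↑ (M ∨ ¬N)

S → Q = F → F = T
¬N = ¬F = T
M ∨ ¬N = T ∨ T = T
(S → Q) ↑ (M ∨ ¬N) = T ↑ T = F
So S2 is false.

S3: Parsed as M ↔ (¬N ↔ Q)

¬N = ¬F = T
¬N ↔ Q = T ↔ F = F
M ↔ (¬N ↔ Q) = T ↔ F = F
Thus S3 is false.

Count: 1.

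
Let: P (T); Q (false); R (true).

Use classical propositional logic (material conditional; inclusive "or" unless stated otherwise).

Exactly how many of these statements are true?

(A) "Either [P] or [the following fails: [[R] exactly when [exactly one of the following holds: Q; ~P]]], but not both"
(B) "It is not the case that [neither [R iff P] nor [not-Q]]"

1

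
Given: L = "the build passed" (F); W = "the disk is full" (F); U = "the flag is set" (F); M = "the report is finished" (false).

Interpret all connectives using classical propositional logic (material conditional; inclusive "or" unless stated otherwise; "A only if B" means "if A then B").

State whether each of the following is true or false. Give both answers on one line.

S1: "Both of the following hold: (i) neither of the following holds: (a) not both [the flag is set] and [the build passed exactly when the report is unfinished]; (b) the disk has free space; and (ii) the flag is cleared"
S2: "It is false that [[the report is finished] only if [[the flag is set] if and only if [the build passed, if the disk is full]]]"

S1: Parsed as ((U nand (L <-> ~M)) nor ~W) & ~U

~M = ~F = T
L <-> ~M = F <-> T = F
U nand (L <-> ~M) = F nand F = T
~W = ~F = T
(U nand (L <-> ~M)) nor ~W = T nor T = F
~U = ~F = T
((U nand (L <-> ~M)) nor ~W) & ~U = F & T = F
Hence S1 is false.

S2: Parsed as ~(M -> (U <-> (W -> L)))

W -> L = F -> F = T
U <-> (W -> L) = F <-> T = F
M -> (U <-> (W -> L)) = F -> F = T
~(M -> (U <-> (W -> L))) = ~T = F
Hence S2 is false.

S1 False / S2 False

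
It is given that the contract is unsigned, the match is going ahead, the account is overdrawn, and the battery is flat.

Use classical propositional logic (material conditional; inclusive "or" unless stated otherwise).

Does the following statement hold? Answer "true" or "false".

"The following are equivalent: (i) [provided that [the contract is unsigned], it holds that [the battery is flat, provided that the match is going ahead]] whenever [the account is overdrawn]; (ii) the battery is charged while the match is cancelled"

false

Let R = "the account is overdrawn" (T), P = "the contract is signed" (F), Q = "the match is cancelled" (F), S = "the battery is charged" (F).
This is (R -> (~P -> (~Q -> ~S))) <-> (S & Q).

~P = ~F = T
~Q = ~F = T
~S = ~F = T
~Q -> ~S = T -> T = T
~P -> (~Q -> ~S) = T -> T = T
R -> (~P -> (~Q -> ~S)) = T -> T = T
S & Q = F & F = F
(R -> (~P -> (~Q -> ~S))) <-> (S & Q) = T <-> F = F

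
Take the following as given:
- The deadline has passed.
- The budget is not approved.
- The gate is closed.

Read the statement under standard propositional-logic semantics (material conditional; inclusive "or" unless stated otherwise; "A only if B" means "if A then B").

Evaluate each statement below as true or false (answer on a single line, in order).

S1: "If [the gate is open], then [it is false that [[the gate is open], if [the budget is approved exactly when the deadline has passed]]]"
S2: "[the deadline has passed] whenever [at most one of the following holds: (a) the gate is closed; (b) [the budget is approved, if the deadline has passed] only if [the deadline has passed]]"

S1 True; S2 True

Let Q = "the gate is open" (F), N = "the budget is approved" (F), W = "the deadline has passed" (T).

S1: This is Q -> ~((N <-> W) -> Q).

N <-> W = F <-> T = F
(N <-> W) -> Q = F -> F = T
~((N <-> W) -> Q) = ~T = F
Q -> ~((N <-> W) -> Q) = F -> F = T
Hence S1 is true.

S2: In symbols: (~Q nand ((W -> N) -> W)) -> W

~Q = ~F = T
W -> N = T -> F = F
(W -> N) -> W = F -> T = T
~Q nand ((W -> N) -> W) = T nand T = F
(~Q nand ((W -> N) -> W)) -> W = F -> T = T
Thus S2 is true.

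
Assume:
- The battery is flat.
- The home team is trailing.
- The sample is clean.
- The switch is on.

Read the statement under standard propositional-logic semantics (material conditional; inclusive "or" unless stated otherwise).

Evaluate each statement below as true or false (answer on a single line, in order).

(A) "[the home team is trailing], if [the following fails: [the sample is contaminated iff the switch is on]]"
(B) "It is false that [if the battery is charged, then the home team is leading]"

(A) T / (B) F

Let R = "the sample is contaminated" (F), S = "the switch is on" (T), Q = "the home team is leading" (F), P = "the battery is charged" (F).

(A): In symbols: ~(R <-> S) -> ~Q

R <-> S = F <-> T = F
~(R <-> S) = ~F = T
~Q = ~F = T
~(R <-> S) -> ~Q = T -> T = T
Thus (A) is true.

(B): Formalization: ~(P -> Q)

P -> Q = F -> F = T
~(P -> Q) = ~T = F
Thus (B) is false.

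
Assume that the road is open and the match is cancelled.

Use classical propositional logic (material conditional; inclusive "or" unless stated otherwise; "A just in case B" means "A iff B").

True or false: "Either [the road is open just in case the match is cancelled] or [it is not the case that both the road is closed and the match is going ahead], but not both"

The statement is false.

Let P = "the road is closed" (F), Q = "the match is cancelled" (T).
This is (¬P ↔ Q) ⊕ (P ↑ ¬Q).

¬P = ¬F = T
¬P ↔ Q = T ↔ T = T
¬Q = ¬T = F
P ↑ ¬Q = F ↑ F = T
(¬P ↔ Q) ⊕ (P ↑ ¬Q) = T ⊕ T = F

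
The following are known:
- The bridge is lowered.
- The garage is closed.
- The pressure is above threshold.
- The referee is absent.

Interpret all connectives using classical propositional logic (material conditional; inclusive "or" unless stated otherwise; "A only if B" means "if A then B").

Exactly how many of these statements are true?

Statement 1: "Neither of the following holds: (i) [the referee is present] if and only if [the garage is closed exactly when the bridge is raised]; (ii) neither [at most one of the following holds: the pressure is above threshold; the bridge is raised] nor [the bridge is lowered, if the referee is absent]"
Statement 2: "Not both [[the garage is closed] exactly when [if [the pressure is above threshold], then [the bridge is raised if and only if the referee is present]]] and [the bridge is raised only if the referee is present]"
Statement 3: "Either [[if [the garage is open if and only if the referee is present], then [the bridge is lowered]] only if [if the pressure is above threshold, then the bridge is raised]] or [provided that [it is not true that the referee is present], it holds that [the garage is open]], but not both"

0

Let N = "the referee is present" (F), H = "the garage is closed" (T), R = "the bridge is raised" (F), V = "the pressure is above threshold" (T).

Statement 1: This is (N ↔ (H ↔ R)) ↓ ((V ↑ R) ↓ (¬N → ¬R)).

H ↔ R = T ↔ F = F
N ↔ (H ↔ R) = F ↔ F = T
V ↑ R = T ↑ F = T
¬N = ¬F = T
¬R = ¬F = T
¬N → ¬R = T → T = T
(V ↑ R) ↓ (¬N → ¬R) = T ↓ T = F
(N ↔ (H ↔ R)) ↓ ((V ↑ R) ↓ (¬N → ¬R)) = T ↓ F = F
So Statement 1 is false.

Statement 2: Parsed as (H ↔ (V → (R ↔ N))) ↑ (R → N)

R ↔ N = F ↔ F = T
V → (R ↔ N) = T → T = T
H ↔ (V → (R ↔ N)) = T ↔ T = T
R → N = F → F = T
(H ↔ (V → (R ↔ N))) ↑ (R → N) = T ↑ T = F
Hence Statement 2 is false.

Statement 3: This is (((¬H ↔ N) → ¬R) → (V → R)) ⊕ (¬N → ¬H).

¬H = ¬T = F
¬H ↔ N = F ↔ F = T
¬R = ¬F = T
(¬H ↔ N) → ¬R = T → T = T
V → R = T → F = F
((¬H ↔ N) → ¬R) → (V → R) = T → F = F
¬N = ¬F = T
¬H = ¬T = F
¬N → ¬H = T → F = F
(((¬H ↔ N) → ¬R) → (V → R)) ⊕ (¬N → ¬H) = F ⊕ F = F
So Statement 3 is false.

Count: 0.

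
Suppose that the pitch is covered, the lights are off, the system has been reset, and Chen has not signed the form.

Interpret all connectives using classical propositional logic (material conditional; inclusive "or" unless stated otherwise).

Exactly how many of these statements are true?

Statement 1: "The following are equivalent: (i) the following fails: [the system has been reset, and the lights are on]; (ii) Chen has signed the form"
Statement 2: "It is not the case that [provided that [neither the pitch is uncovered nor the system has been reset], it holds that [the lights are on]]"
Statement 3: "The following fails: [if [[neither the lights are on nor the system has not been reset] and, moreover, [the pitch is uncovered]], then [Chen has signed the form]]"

Let R = "the system has been reset" (True), Q = "the lights are on" (False), S = "Chen has signed the form" (False), P = "the pitch is covered" (True).

Statement 1: Parsed as not (R and Q) iff S

R and Q = True and False = False
not (R and Q) = not False = True
not (R and Q) iff S = True iff False = False
So Statement 1 is false.

Statement 2: Parsed as not ((not P nor R) -> Q)

not P = not True = False
not P nor R = False nor True = False
(not P nor R) -> Q = False -> False = True
not ((not P nor R) -> Q) = not True = False
So Statement 2 is false.

Statement 3: In symbols: not (((Q nor not R) and not P) -> S)

not R = not True = False
Q nor not R = False nor False = True
not P = not True = False
(Q nor not R) and not P = True and False = False
((Q nor not R) and not P) -> S = False -> False = True
not (((Q nor not R) and not P) -> S) = not True = False
So Statement 3 is false.

True statements: 0 (none).

0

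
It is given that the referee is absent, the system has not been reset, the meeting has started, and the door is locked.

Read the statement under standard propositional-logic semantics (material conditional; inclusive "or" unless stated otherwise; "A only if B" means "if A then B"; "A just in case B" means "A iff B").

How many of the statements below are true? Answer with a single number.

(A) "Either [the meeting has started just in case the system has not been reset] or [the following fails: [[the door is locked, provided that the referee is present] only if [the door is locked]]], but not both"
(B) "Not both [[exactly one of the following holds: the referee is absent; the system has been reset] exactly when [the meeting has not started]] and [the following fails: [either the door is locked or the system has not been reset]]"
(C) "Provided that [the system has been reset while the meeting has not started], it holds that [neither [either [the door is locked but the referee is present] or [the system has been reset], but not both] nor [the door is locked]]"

Let M = "the meeting has started" (True), K = "the system has been reset" (False), V = "the referee is present" (False), N = "the door is locked" (True).

(A): Formalization: (M iff not K) xor not ((V -> N) -> N)

not K = not False = True
M iff not K = True iff True = True
V -> N = False -> True = True
(V -> N) -> N = True -> True = True
not ((V -> N) -> N) = not True = False
(M iff not K) xor not ((V -> N) -> N) = True xor False = True
Thus (A) is true.

(B): This is ((not V xor K) iff not M) nand not (N or not K).

not V = not False = True
not V xor K = True xor False = True
not M = not True = False
(not V xor K) iff not M = True iff False = False
not K = not False = True
N or not K = True or True = True
not (N or not K) = not True = False
((not V xor K) iff not M) nand not (N or not K) = False nand False = True
So (B) is true.

(C): In symbols: (K and not M) -> (((N and V) xor K) nor N)

not M = not True = False
K and not M = False and False = False
N and V = True and False = False
(N and V) xor K = False xor False = False
((N and V) xor K) nor N = False nor True = False
(K and not M) -> (((N and V) xor K) nor N) = False -> False = True
Hence (C) is true.

True statements: 3 ((A), (B), (C)).

3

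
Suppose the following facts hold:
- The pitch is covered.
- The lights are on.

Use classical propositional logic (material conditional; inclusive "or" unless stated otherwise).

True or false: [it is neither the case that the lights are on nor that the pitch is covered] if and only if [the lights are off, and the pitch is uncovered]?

True.

Let Q = "the lights are on" (True), P = "the pitch is covered" (True).
This is (Q nor P) iff (not Q and not P).

Q nor P = True nor True = False
not Q = not True = False
not P = not True = False
not Q and not P = False and False = False
(Q nor P) iff (not Q and not P) = False iff False = True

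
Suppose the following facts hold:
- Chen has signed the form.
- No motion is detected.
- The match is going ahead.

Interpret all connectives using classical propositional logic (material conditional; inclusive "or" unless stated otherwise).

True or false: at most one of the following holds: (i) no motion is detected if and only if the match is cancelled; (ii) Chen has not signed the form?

true

Let Q = "motion is detected" (False), R = "the match is cancelled" (False), P = "Chen has signed the form" (True).
Formalization: (not Q iff R) nand not P

not Q = not False = True
not Q iff R = True iff False = False
not P = not True = False
(not Q iff R) nand not P = False nand False = True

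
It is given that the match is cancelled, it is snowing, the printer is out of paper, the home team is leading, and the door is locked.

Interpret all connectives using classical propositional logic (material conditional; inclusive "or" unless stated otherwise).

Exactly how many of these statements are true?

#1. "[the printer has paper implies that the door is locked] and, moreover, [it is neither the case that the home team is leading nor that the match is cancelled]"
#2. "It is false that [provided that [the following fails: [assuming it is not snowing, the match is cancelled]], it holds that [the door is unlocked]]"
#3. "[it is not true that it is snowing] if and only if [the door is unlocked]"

Let V = "the printer has paper" (F), S = "the door is locked" (T), R = "the home team is leading" (T), U = "the match is cancelled" (T), L = "it is snowing" (T).

#1: Parsed as (V → S) ∧ (R ↓ U)

V → S = F → T = T
R ↓ U = T ↓ T = F
(V → S) ∧ (R ↓ U) = T ∧ F = F
So #1 is false.

#2: Parsed as ¬(¬(¬L → U) → ¬S)

¬L = ¬T = F
¬L → U = F → T = T
¬(¬L → U) = ¬T = F
¬S = ¬T = F
¬(¬L → U) → ¬S = F → F = T
¬(¬(¬L → U) → ¬S) = ¬T = F
Thus #2 is false.

#3: This is ¬L ↔ ¬S.

¬L = ¬T = F
¬S = ¬T = F
¬L ↔ ¬S = F ↔ F = T
Thus #3 is true.

1 of the 3 statements is true (#3).

1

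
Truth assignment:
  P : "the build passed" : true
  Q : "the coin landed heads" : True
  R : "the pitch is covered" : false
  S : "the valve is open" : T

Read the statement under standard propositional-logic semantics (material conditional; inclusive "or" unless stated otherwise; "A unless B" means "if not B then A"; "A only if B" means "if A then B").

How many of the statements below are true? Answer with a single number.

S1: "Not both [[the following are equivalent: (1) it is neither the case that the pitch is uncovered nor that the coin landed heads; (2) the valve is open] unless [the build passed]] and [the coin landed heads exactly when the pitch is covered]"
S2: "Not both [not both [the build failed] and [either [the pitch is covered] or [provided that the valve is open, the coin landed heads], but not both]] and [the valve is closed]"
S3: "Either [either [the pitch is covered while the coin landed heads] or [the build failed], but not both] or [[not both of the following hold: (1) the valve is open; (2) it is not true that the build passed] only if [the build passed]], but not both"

S1: Parsed as (((¬R ↓ Q) ↔ S) ∨ P) ↑ (Q ↔ R)

¬R = ¬F = T
¬R ↓ Q = T ↓ T = F
(¬R ↓ Q) ↔ S = F ↔ T = F
((¬R ↓ Q) ↔ S) ∨ P = F ∨ T = T
Q ↔ R = T ↔ F = F
(((¬R ↓ Q) ↔ S) ∨ P) ↑ (Q ↔ R) = T ↑ F = T
So S1 is true.

S2: In symbols: (¬P ↑ (R ⊕ (S → Q))) ↑ ¬S

¬P = ¬T = F
S → Q = T → T = T
R ⊕ (S → Q) = F ⊕ T = T
¬P ↑ (R ⊕ (S → Q)) = F ↑ T = T
¬S = ¬T = F
(¬P ↑ (R ⊕ (S → Q))) ↑ ¬S = T ↑ F = T
Hence S2 is true.

S3: This is ((R ∧ Q) ⊕ ¬P) ⊕ ((S ↑ ¬P) → P).

R ∧ Q = F ∧ T = F
¬P = ¬T = F
(R ∧ Q) ⊕ ¬P = F ⊕ F = F
¬P = ¬T = F
S ↑ ¬P = T ↑ F = T
(S ↑ ¬P) → P = T → T = T
((R ∧ Q) ⊕ ¬P) ⊕ ((S ↑ ¬P) → P) = F ⊕ T = T
Thus S3 is true.

3 of the 3 statements are true (S1, S2, S3).

3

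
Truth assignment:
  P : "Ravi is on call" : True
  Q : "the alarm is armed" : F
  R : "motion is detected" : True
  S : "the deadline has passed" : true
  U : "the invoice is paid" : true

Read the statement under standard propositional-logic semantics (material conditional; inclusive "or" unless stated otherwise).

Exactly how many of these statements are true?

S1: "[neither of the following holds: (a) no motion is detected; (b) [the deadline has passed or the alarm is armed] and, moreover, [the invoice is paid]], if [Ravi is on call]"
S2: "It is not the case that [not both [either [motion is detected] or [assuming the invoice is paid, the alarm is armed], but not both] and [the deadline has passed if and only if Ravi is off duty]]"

0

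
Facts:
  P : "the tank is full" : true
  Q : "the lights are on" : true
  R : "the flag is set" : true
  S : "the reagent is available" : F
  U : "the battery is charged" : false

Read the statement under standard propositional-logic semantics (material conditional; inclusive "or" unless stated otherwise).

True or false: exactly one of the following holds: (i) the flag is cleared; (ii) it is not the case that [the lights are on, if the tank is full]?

False.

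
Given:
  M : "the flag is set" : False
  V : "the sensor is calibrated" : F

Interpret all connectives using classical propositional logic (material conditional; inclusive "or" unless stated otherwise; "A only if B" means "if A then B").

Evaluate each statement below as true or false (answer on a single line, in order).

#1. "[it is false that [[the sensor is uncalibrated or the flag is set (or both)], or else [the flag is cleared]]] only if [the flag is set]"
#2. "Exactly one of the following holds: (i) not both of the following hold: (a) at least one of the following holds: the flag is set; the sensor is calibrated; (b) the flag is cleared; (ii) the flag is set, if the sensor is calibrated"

#1 T, #2 F

#1: Formalization: ~((~V | M) | ~M) -> M

~V = ~F = T
~V | M = T | F = T
~M = ~F = T
(~V | M) | ~M = T | T = T
~((~V | M) | ~M) = ~T = F
~((~V | M) | ~M) -> M = F -> F = T
Thus #1 is true.

#2: In symbols: ((M | V) nand ~M) xor (V -> M)

M | V = F | F = F
~M = ~F = T
(M | V) nand ~M = F nand T = T
V -> M = F -> F = T
((M | V) nand ~M) xor (V -> M) = T xor T = F
So #2 is false.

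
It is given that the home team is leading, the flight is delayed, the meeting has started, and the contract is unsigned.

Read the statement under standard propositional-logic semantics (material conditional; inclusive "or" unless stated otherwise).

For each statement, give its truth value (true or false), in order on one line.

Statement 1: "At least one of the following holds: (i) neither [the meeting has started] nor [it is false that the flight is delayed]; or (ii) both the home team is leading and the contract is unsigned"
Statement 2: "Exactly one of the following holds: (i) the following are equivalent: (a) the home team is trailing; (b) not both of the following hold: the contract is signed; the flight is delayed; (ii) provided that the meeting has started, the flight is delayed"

Statement 1 True / Statement 2 True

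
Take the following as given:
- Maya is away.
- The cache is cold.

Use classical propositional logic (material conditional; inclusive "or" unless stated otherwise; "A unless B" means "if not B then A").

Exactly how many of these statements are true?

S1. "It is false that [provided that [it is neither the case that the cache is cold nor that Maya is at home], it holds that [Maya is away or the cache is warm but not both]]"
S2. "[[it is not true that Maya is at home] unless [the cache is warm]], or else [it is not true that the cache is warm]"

Let P = "the cache is warm" (False), D = "Maya is at home" (False).

S1: Parsed as not ((not P nor D) -> (not D xor P))

not P = not False = True
not P nor D = True nor False = False
not D = not False = True
not D xor P = True xor False = True
(not P nor D) -> (not D xor P) = False -> True = True
not ((not P nor D) -> (not D xor P)) = not True = False
So S1 is false.

S2: This is (not D or P) or not P.

not D = not False = True
not D or P = True or False = True
not P = not False = True
(not D or P) or not P = True or True = True
Hence S2 is true.

1 of the 2 statements is true (S2).

1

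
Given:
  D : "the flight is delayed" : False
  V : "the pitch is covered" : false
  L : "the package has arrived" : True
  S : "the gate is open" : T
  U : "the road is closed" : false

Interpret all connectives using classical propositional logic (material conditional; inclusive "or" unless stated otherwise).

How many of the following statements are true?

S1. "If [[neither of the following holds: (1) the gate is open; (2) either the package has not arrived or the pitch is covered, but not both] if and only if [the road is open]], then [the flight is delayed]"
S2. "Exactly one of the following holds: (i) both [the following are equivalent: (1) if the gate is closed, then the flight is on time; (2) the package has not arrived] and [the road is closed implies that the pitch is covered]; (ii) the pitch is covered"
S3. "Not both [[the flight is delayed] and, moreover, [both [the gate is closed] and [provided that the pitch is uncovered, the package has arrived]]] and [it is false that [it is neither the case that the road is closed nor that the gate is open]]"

2

S1: This is ((S nor (not L xor V)) iff not U) -> D.

not L = not True = False
not L xor V = False xor False = False
S nor (not L xor V) = True nor False = False
not U = not False = True
(S nor (not L xor V)) iff not U = False iff True = False
((S nor (not L xor V)) iff not U) -> D = False -> False = True
So S1 is true.

S2: Formalization: (((not S -> not D) iff not L) and (U -> V)) xor V

not S = not True = False
not D = not False = True
not S -> not D = False -> True = True
not L = not True = False
(not S -> not D) iff not L = True iff False = False
U -> V = False -> False = True
((not S -> not D) iff not L) and (U -> V) = False and True = False
(((not S -> not D) iff not L) and (U -> V)) xor V = False xor False = False
Hence S2 is false.

S3: This is (D and (not S and (not V -> L))) nand not (U nor S).

not S = not True = False
not V = not False = True
not V -> L = True -> True = True
not S and (not V -> L) = False and True = False
D and (not S and (not V -> L)) = False and False = False
U nor S = False nor True = False
not (U nor S) = not False = True
(D and (not S and (not V -> L))) nand not (U nor S) = False nand True = True
Hence S3 is true.

2 of the 3 statements are true (S1, S3).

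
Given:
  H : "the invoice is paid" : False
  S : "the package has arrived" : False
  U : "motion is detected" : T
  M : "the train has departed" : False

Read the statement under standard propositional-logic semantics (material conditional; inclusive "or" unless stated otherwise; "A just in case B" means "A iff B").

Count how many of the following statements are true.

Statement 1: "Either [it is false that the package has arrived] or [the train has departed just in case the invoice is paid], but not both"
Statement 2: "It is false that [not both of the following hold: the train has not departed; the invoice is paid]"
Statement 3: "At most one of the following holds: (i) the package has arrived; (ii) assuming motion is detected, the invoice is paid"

1

Statement 1: In symbols: ~S xor (M <-> H)

~S = ~F = T
M <-> H = F <-> F = T
~S xor (M <-> H) = T xor T = F
So Statement 1 is false.

Statement 2: This is ~(~M nand H).

~M = ~F = T
~M nand H = T nand F = T
~(~M nand H) = ~T = F
Thus Statement 2 is false.

Statement 3: In symbols: S nand (U -> H)

U -> H = T -> F = F
S nand (U -> H) = F nand F = T
Hence Statement 3 is true.

1 of the 3 statements is true.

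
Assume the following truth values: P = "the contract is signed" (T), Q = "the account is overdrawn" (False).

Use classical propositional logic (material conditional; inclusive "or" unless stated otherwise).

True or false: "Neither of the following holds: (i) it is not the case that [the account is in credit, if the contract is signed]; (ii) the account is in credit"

Values: P=T, Q=F.
Formalization: ¬(P → ¬Q) ↓ ¬Q

¬Q = ¬F = T
P → ¬Q = T → T = T
¬(P → ¬Q) = ¬T = F
¬Q = ¬F = T
¬(P → ¬Q) ↓ ¬Q = F ↓ T = F

False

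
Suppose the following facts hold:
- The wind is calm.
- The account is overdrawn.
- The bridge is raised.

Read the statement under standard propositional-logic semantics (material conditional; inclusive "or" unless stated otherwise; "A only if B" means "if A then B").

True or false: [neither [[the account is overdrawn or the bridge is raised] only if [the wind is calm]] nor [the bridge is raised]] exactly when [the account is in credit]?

True.

Let Q = "the account is overdrawn" (True), R = "the bridge is raised" (True), P = "the wind is strong" (False).
Parsed as (((Q or R) -> not P) nor R) iff not Q

Q or R = True or True = True
not P = not False = True
(Q or R) -> not P = True -> True = True
((Q or R) -> not P) nor R = True nor True = False
not Q = not True = False
(((Q or R) -> not P) nor R) iff not Q = False iff False = True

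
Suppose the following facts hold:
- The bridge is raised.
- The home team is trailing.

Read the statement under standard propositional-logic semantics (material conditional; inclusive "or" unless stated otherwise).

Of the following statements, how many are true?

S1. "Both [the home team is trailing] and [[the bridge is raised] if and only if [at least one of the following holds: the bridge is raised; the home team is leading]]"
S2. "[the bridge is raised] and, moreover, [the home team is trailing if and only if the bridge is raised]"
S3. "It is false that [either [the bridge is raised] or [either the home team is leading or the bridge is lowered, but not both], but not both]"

Let Q = "the home team is leading" (F), P = "the bridge is raised" (T).

S1: Formalization: ~Q & (P <-> (P | Q))

~Q = ~F = T
P | Q = T | F = T
P <-> (P | Q) = T <-> T = T
~Q & (P <-> (P | Q)) = T & T = T
So S1 is true.

S2: This is P & (~Q <-> P).

~Q = ~F = T
~Q <-> P = T <-> T = T
P & (~Q <-> P) = T & T = T
So S2 is true.

S3: In symbols: ~(P xor (Q xor ~P))

~P = ~T = F
Q xor ~P = F xor F = F
P xor (Q xor ~P) = T xor F = T
~(P xor (Q xor ~P)) = ~T = F
Hence S3 is false.

2 of the 3 statements are true.

2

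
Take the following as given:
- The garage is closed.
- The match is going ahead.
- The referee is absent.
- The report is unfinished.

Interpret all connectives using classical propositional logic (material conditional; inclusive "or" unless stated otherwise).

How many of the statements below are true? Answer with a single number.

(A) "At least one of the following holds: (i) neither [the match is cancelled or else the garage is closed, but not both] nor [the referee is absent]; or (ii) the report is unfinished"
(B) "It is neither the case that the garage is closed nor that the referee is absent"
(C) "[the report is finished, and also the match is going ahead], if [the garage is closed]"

Let D = "the match is cancelled" (F), M = "the garage is closed" (T), P = "the referee is present" (F), H = "the report is finished" (F).

(A): Parsed as ((D ⊕ M) ↓ ¬P) ∨ ¬H

D ⊕ M = F ⊕ T = T
¬P = ¬F = T
(D ⊕ M) ↓ ¬P = T ↓ T = F
¬H = ¬F = T
((D ⊕ M) ↓ ¬P) ∨ ¬H = F ∨ T = T
Thus (A) is true.

(B): Formalization: M ↓ ¬P

¬P = ¬F = T
M ↓ ¬P = T ↓ T = F
Hence (B) is false.

(C): In symbols: M → (H ∧ ¬D)

¬D = ¬F = T
H ∧ ¬D = F ∧ T = F
M → (H ∧ ¬D) = T → F = F
Thus (C) is false.

1 of the 3 statements is true.

1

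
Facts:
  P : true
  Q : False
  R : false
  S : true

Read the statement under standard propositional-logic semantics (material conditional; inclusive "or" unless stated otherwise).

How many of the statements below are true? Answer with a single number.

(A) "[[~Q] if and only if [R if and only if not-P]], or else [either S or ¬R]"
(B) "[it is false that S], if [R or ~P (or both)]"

(A): Formalization: (not Q iff (R iff not P)) or (S or not R)

not Q = not False = True
not P = not True = False
R iff not P = False iff False = True
not Q iff (R iff not P) = True iff True = True
not R = not False = True
S or not R = True or True = True
(not Q iff (R iff not P)) or (S or not R) = True or True = True
Hence (A) is true.

(B): In symbols: (R or not P) -> not S

not P = not True = False
R or not P = False or False = False
not S = not True = False
(R or not P) -> not S = False -> False = True
Hence (B) is true.

Count: 2.

2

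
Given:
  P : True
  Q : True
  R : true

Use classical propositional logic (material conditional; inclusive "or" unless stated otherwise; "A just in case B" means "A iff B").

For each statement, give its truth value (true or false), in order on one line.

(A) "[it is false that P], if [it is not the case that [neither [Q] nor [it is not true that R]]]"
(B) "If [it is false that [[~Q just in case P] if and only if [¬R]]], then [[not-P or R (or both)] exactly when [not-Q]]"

(A) F; (B) T

(A): This is not (Q nor not R) -> not P.

not R = not True = False
Q nor not R = True nor False = False
not (Q nor not R) = not False = True
not P = not True = False
not (Q nor not R) -> not P = True -> False = False
Hence (A) is false.

(B): Formalization: not ((not Q iff P) iff not R) -> ((not P or R) iff not Q)

not Q = not True = False
not Q iff P = False iff True = False
not R = not True = False
(not Q iff P) iff not R = False iff False = True
not ((not Q iff P) iff not R) = not True = False
not P = not True = False
not P or R = False or True = True
not Q = not True = False
(not P or R) iff not Q = True iff False = False
not ((not Q iff P) iff not R) -> ((not P or R) iff not Q) = False -> False = True
Thus (B) is true.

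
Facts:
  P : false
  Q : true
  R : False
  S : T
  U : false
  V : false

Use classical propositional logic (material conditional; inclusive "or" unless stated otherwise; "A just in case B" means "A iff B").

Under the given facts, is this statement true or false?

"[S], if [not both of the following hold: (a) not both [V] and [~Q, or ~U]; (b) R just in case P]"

Formalization: ((V nand (not Q or not U)) nand (R iff P)) -> S

not Q = not True = False
not U = not False = True
not Q or not U = False or True = True
V nand (not Q or not U) = False nand True = True
R iff P = False iff False = True
(V nand (not Q or not U)) nand (R iff P) = True nand True = False
((V nand (not Q or not U)) nand (R iff P)) -> S = False -> True = True

True.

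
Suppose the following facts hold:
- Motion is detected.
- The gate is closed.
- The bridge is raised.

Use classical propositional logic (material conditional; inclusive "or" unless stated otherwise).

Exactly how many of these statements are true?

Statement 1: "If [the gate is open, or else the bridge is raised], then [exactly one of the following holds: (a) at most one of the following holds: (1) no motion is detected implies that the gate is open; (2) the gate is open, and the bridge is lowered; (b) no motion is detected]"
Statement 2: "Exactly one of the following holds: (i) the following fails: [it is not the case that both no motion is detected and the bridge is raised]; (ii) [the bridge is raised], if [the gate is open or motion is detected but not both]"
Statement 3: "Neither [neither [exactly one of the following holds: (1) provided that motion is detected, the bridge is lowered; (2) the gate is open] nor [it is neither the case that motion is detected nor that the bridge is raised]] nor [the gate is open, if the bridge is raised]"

Let Q = "the gate is open" (False), R = "the bridge is raised" (True), P = "motion is detected" (True).

Statement 1: Parsed as (Q or R) -> (((not P -> Q) nand (Q and not R)) xor not P)

Q or R = False or True = True
not P = not True = False
not P -> Q = False -> False = True
not R = not True = False
Q and not R = False and False = False
(not P -> Q) nand (Q and not R) = True nand False = True
not P = not True = False
((not P -> Q) nand (Q and not R)) xor not P = True xor False = True
(Q or R) -> (((not P -> Q) nand (Q and not R)) xor not P) = True -> True = True
So Statement 1 is true.

Statement 2: Parsed as not (not P nand R) xor ((Q xor P) -> R)

not P = not True = False
not P nand R = False nand True = True
not (not P nand R) = not True = False
Q xor P = False xor True = True
(Q xor P) -> R = True -> True = True
not (not P nand R) xor ((Q xor P) -> R) = False xor True = True
So Statement 2 is true.

Statement 3: In symbols: (((P -> not R) xor Q) nor (P nor R)) nor (R -> Q)

not R = not True = False
P -> not R = True -> False = False
(P -> not R) xor Q = False xor False = False
P nor R = True nor True = False
((P -> not R) xor Q) nor (P nor R) = False nor False = True
R -> Q = True -> False = False
(((P -> not R) xor Q) nor (P nor R)) nor (R -> Q) = True nor False = False
Thus Statement 3 is false.

Count: 2.

2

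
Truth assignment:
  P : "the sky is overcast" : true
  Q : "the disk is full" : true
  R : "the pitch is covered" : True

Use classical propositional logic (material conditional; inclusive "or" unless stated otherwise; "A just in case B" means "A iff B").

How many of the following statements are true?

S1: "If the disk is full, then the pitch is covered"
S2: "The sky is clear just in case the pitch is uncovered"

S1: This is Q -> R.

Q -> R = T -> T = T
So S1 is true.

S2: Formalization: ~P <-> ~R

~P = ~T = F
~R = ~T = F
~P <-> ~R = F <-> F = T
Hence S2 is true.

2 of the 2 statements are true (S1, S2).

2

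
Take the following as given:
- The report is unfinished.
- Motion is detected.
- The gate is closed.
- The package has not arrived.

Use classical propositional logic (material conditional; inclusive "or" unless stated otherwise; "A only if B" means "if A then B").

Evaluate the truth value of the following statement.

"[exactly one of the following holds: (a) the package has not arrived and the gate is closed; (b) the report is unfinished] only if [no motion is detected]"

True

Let W = "the package has arrived" (F), S = "the gate is open" (F), Q = "the report is finished" (F), G = "motion is detected" (T).
In symbols: ((¬W ∧ ¬S) ⊕ ¬Q) → ¬G

¬W = ¬F = T
¬S = ¬F = T
¬W ∧ ¬S = T ∧ T = T
¬Q = ¬F = T
(¬W ∧ ¬S) ⊕ ¬Q = T ⊕ T = F
¬G = ¬T = F
((¬W ∧ ¬S) ⊕ ¬Q) → ¬G = F → F = T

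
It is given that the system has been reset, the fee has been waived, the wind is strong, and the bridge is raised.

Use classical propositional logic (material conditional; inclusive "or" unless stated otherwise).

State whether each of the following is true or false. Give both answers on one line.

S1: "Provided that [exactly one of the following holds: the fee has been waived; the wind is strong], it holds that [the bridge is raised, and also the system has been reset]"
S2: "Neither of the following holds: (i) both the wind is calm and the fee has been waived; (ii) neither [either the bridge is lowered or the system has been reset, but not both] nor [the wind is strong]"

Let Q = "the fee has been waived" (T), R = "the wind is strong" (T), S = "the bridge is raised" (T), P = "the system has been reset" (T).

S1: In symbols: (Q xor R) -> (S & P)

Q xor R = T xor T = F
S & P = T & T = T
(Q xor R) -> (S & P) = F -> T = T
Thus S1 is true.

S2: Parsed as (~R & Q) nor ((~S xor P) nor R)

~R = ~T = F
~R & Q = F & T = F
~S = ~T = F
~S xor P = F xor T = T
(~S xor P) nor R = T nor T = F
(~R & Q) nor ((~S xor P) nor R) = F nor F = T
Thus S2 is true.

S1 true; S2 true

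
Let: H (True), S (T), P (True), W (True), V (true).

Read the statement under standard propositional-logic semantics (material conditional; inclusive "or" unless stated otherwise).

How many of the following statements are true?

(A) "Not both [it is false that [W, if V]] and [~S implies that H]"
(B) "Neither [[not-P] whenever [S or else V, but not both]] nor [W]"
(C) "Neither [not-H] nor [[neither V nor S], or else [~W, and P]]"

(A): Parsed as ~(V -> W) nand (~S -> H)

V -> W = T -> T = T
~(V -> W) = ~T = F
~S = ~T = F
~S -> H = F -> T = T
~(V -> W) nand (~S -> H) = F nand T = T
Hence (A) is true.

(B): Formalization: ((S xor V) -> ~P) nor W

S xor V = T xor T = F
~P = ~T = F
(S xor V) -> ~P = F -> F = T
((S xor V) -> ~P) nor W = T nor T = F
Hence (B) is false.

(C): This is ~H nor ((V nor S) | (~W & P)).

~H = ~T = F
V nor S = T nor T = F
~W = ~T = F
~W & P = F & T = F
(V nor S) | (~W & P) = F | F = F
~H nor ((V nor S) | (~W & P)) = F nor F = T
Hence (C) is true.

2 of the 3 statements are true.

2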